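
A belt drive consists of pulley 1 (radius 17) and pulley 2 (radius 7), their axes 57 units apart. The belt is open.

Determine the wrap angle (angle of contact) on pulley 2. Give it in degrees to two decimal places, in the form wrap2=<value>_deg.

wrap2=159.79_deg

open belt: β = asin((r2−r1)/C) = asin(-10/57) = -10.1042°
wrap1 = π − 2β = 200.2084°
wrap2 = π + 2β = 159.7916°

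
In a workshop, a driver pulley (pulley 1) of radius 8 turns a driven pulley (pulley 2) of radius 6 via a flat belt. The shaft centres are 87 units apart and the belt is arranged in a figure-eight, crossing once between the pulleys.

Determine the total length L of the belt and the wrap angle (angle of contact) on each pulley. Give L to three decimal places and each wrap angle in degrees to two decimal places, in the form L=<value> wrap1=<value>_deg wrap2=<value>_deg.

crossed belt: β = asin((r1+r2)/C) = asin(14/87) = 9.2603°
wrap1 = wrap2 = π + 2β = 198.5205°
tangent length = C·cosβ = 85.8662
L = (r1+r2)·wrap + 2·C·cosβ = 14·3.4648 + 2·85.8662 = 220.2401

L=220.240 wrap1=198.52_deg wrap2=198.52_deg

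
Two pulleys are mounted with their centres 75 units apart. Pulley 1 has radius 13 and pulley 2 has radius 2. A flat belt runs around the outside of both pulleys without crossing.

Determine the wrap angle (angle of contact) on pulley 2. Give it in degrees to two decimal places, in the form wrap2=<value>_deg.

open belt: β = asin((r2−r1)/C) = asin(-11/75) = -8.4338°
wrap1 = π − 2β = 196.8676°
wrap2 = π + 2β = 163.1324°

wrap2=163.13_deg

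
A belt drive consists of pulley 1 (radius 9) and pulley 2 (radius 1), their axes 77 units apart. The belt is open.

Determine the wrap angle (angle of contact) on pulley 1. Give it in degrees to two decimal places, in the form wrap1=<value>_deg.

open belt: β = asin((r2−r1)/C) = asin(-8/77) = -5.9636°
wrap1 = π − 2β = 191.9271°
wrap2 = π + 2β = 168.0729°

wrap1=191.93_deg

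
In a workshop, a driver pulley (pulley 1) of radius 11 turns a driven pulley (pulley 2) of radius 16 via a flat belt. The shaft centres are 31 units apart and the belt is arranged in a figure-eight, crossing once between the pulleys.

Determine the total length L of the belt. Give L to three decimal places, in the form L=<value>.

L=172.373

crossed belt: β = asin((r1+r2)/C) = asin(27/31) = 60.5713°
wrap1 = wrap2 = π + 2β = 301.1426°
tangent length = C·cosβ = 15.2315
L = (r1+r2)·wrap + 2·C·cosβ = 27·5.2559 + 2·15.2315 = 172.3732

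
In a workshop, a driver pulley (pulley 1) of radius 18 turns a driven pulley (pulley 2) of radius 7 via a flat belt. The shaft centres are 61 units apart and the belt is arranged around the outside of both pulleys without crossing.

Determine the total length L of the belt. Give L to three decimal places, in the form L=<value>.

L=202.529

open belt: β = asin((r2−r1)/C) = asin(-11/61) = -10.3889°
wrap1 = π − 2β = 200.7777°
wrap2 = π + 2β = 159.2223°
tangent length = C·cosβ = 60.0000
L = r1·wrap1 + r2·wrap2 + 2·C·cosβ = 18·3.5042 + 7·2.7790 + 2·60.0000 = 202.5289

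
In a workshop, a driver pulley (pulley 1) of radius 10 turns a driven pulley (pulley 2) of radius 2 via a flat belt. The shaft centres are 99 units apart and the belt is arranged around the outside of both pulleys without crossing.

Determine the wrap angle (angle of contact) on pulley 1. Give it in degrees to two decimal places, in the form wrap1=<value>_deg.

open belt: β = asin((r2−r1)/C) = asin(-8/99) = -4.6350°
wrap1 = π − 2β = 189.2700°
wrap2 = π + 2β = 170.7300°

wrap1=189.27_deg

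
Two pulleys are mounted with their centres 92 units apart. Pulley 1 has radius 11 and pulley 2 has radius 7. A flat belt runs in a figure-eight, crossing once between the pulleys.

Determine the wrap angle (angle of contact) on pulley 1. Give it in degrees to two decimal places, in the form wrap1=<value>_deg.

crossed belt: β = asin((r1+r2)/C) = asin(18/92) = 11.2828°
wrap1 = wrap2 = π + 2β = 202.5656°

wrap1=202.57_deg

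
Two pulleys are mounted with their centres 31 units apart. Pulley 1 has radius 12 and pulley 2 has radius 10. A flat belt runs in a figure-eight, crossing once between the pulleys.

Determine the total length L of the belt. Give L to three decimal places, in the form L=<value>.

L=147.513

crossed belt: β = asin((r1+r2)/C) = asin(22/31) = 45.2087°
wrap1 = wrap2 = π + 2β = 270.4174°
tangent length = C·cosβ = 21.8403
L = (r1+r2)·wrap + 2·C·cosβ = 22·4.7197 + 2·21.8403 = 147.5135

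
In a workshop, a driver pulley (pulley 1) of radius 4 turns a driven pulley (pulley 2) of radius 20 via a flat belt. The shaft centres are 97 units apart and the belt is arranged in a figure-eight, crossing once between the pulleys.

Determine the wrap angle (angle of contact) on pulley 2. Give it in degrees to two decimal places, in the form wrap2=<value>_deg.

crossed belt: β = asin((r1+r2)/C) = asin(24/97) = 14.3251°
wrap1 = wrap2 = π + 2β = 208.6501°

wrap2=208.65_deg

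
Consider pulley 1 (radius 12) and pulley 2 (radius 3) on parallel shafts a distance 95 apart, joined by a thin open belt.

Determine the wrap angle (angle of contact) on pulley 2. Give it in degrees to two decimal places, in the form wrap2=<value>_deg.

open belt: β = asin((r2−r1)/C) = asin(-9/95) = -5.4362°
wrap1 = π − 2β = 190.8723°
wrap2 = π + 2β = 169.1277°

wrap2=169.13_deg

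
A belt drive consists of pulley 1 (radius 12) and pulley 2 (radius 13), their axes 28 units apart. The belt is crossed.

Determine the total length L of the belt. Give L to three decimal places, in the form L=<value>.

crossed belt: β = asin((r1+r2)/C) = asin(25/28) = 63.2345°
wrap1 = wrap2 = π + 2β = 306.4690°
tangent length = C·cosβ = 12.6095
L = (r1+r2)·wrap + 2·C·cosβ = 25·5.3489 + 2·12.6095 = 158.9414

L=158.941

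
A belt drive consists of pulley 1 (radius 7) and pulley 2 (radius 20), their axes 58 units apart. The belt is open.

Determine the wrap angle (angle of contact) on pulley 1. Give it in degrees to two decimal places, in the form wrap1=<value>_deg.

open belt: β = asin((r2−r1)/C) = asin(13/58) = 12.9522°
wrap1 = π − 2β = 154.0956°
wrap2 = π + 2β = 205.9044°

wrap1=154.10_deg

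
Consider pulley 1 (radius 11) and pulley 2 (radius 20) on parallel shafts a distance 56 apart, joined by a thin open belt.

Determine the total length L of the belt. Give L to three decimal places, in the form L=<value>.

open belt: β = asin((r2−r1)/C) = asin(9/56) = 9.2484°
wrap1 = π − 2β = 161.5033°
wrap2 = π + 2β = 198.4967°
tangent length = C·cosβ = 55.2721
L = r1·wrap1 + r2·wrap2 + 2·C·cosβ = 11·2.8188 + 20·3.4644 + 2·55.2721 = 210.8389

L=210.839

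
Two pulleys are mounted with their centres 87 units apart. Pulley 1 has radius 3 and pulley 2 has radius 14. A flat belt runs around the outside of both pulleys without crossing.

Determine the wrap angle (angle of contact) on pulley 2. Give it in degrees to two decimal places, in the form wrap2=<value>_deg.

open belt: β = asin((r2−r1)/C) = asin(11/87) = 7.2637°
wrap1 = π − 2β = 165.4725°
wrap2 = π + 2β = 194.5275°

wrap2=194.53_deg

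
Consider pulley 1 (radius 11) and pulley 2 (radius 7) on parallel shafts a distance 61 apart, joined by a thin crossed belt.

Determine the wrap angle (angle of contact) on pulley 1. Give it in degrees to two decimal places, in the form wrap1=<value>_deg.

wrap1=214.32_deg

crossed belt: β = asin((r1+r2)/C) = asin(18/61) = 17.1625°
wrap1 = wrap2 = π + 2β = 214.3249°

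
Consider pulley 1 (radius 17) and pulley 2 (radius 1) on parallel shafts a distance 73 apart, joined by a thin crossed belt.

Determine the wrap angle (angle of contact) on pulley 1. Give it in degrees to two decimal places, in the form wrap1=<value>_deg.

wrap1=208.55_deg

crossed belt: β = asin((r1+r2)/C) = asin(18/73) = 14.2750°
wrap1 = wrap2 = π + 2β = 208.5499°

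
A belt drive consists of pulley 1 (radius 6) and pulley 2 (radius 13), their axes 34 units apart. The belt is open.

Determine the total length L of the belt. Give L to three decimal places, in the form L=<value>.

open belt: β = asin((r2−r1)/C) = asin(7/34) = 11.8812°
wrap1 = π − 2β = 156.2377°
wrap2 = π + 2β = 203.7623°
tangent length = C·cosβ = 33.2716
L = r1·wrap1 + r2·wrap2 + 2·C·cosβ = 6·2.7269 + 13·3.5563 + 2·33.2716 = 129.1366

L=129.137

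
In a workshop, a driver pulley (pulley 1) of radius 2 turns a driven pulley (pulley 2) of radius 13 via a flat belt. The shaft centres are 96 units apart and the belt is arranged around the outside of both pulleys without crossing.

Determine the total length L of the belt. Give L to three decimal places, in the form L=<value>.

open belt: β = asin((r2−r1)/C) = asin(11/96) = 6.5796°
wrap1 = π − 2β = 166.8408°
wrap2 = π + 2β = 193.1592°
tangent length = C·cosβ = 95.3677
L = r1·wrap1 + r2·wrap2 + 2·C·cosβ = 2·2.9119 + 13·3.3713 + 2·95.3677 = 240.3857

L=240.386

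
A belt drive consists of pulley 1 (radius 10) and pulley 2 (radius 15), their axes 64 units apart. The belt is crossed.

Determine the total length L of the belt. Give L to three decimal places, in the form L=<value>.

L=216.436

crossed belt: β = asin((r1+r2)/C) = asin(25/64) = 22.9934°
wrap1 = wrap2 = π + 2β = 225.9868°
tangent length = C·cosβ = 58.9152
L = (r1+r2)·wrap + 2·C·cosβ = 25·3.9442 + 2·58.9152 = 216.4357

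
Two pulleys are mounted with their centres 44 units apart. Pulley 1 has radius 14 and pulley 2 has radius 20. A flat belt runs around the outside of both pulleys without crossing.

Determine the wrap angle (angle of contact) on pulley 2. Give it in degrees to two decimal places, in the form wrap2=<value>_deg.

wrap2=195.67_deg

open belt: β = asin((r2−r1)/C) = asin(6/44) = 7.8375°
wrap1 = π − 2β = 164.3250°
wrap2 = π + 2β = 195.6750°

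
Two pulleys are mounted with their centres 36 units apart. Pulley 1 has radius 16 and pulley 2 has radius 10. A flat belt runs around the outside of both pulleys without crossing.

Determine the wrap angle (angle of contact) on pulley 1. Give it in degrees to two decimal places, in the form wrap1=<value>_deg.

wrap1=199.19_deg

open belt: β = asin((r2−r1)/C) = asin(-6/36) = -9.5941°
wrap1 = π − 2β = 199.1881°
wrap2 = π + 2β = 160.8119°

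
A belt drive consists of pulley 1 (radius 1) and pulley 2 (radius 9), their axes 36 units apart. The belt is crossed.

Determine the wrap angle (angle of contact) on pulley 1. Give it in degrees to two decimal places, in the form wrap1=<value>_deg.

wrap1=212.26_deg

crossed belt: β = asin((r1+r2)/C) = asin(10/36) = 16.1276°
wrap1 = wrap2 = π + 2β = 212.2552°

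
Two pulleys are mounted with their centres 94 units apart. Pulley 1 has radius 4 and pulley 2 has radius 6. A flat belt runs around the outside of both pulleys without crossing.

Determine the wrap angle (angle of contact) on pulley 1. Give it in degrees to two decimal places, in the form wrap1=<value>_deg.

wrap1=177.56_deg

open belt: β = asin((r2−r1)/C) = asin(2/94) = 1.2192°
wrap1 = π − 2β = 177.5617°
wrap2 = π + 2β = 182.4383°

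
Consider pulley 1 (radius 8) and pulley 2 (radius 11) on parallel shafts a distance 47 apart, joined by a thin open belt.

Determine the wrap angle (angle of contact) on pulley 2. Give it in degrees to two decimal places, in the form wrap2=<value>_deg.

open belt: β = asin((r2−r1)/C) = asin(3/47) = 3.6597°
wrap1 = π − 2β = 172.6807°
wrap2 = π + 2β = 187.3193°

wrap2=187.32_deg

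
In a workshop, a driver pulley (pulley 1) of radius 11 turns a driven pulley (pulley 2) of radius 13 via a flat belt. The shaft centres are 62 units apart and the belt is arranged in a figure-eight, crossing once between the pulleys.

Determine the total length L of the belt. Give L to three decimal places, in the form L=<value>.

L=208.810

crossed belt: β = asin((r1+r2)/C) = asin(24/62) = 22.7740°
wrap1 = wrap2 = π + 2β = 225.5479°
tangent length = C·cosβ = 57.1664
L = (r1+r2)·wrap + 2·C·cosβ = 24·3.9366 + 2·57.1664 = 208.8101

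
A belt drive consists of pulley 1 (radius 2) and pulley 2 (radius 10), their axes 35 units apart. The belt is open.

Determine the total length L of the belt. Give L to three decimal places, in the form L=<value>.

open belt: β = asin((r2−r1)/C) = asin(8/35) = 13.2130°
wrap1 = π − 2β = 153.5740°
wrap2 = π + 2β = 206.4260°
tangent length = C·cosβ = 34.0735
L = r1·wrap1 + r2·wrap2 + 2·C·cosβ = 2·2.6804 + 10·3.6028 + 2·34.0735 = 109.5358

L=109.536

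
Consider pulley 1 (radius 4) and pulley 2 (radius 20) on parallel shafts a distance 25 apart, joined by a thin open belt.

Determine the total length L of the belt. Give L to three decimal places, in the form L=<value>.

open belt: β = asin((r2−r1)/C) = asin(16/25) = 39.7918°
wrap1 = π − 2β = 100.4164°
wrap2 = π + 2β = 259.5836°
tangent length = C·cosβ = 19.2094
L = r1·wrap1 + r2·wrap2 + 2·C·cosβ = 4·1.7526 + 20·4.5306 + 2·19.2094 = 136.0409

L=136.041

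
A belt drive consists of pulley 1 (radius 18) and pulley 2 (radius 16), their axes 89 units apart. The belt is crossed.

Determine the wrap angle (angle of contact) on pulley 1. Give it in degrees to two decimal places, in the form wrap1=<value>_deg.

crossed belt: β = asin((r1+r2)/C) = asin(34/89) = 22.4590°
wrap1 = wrap2 = π + 2β = 224.9180°

wrap1=224.92_deg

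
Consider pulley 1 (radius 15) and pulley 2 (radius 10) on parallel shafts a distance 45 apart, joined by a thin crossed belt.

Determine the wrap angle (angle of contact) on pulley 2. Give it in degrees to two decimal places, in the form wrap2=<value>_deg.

crossed belt: β = asin((r1+r2)/C) = asin(25/45) = 33.7490°
wrap1 = wrap2 = π + 2β = 247.4980°

wrap2=247.50_deg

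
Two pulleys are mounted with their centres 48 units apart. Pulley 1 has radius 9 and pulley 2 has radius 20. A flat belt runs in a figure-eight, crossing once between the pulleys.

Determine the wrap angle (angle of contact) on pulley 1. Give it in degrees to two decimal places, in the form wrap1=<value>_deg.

wrap1=254.34_deg

crossed belt: β = asin((r1+r2)/C) = asin(29/48) = 37.1689°
wrap1 = wrap2 = π + 2β = 254.3378°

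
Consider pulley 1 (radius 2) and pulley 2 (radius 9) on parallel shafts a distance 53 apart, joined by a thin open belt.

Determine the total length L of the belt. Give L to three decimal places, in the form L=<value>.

L=141.483

open belt: β = asin((r2−r1)/C) = asin(7/53) = 7.5895°
wrap1 = π − 2β = 164.8209°
wrap2 = π + 2β = 195.1791°
tangent length = C·cosβ = 52.5357
L = r1·wrap1 + r2·wrap2 + 2·C·cosβ = 2·2.8767 + 9·3.4065 + 2·52.5357 = 141.4834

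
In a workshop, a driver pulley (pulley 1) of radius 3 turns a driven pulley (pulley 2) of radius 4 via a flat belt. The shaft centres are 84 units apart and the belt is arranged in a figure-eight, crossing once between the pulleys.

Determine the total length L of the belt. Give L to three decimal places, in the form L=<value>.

L=190.575

crossed belt: β = asin((r1+r2)/C) = asin(7/84) = 4.7802°
wrap1 = wrap2 = π + 2β = 189.5604°
tangent length = C·cosβ = 83.7078
L = (r1+r2)·wrap + 2·C·cosβ = 7·3.3085 + 2·83.7078 = 190.5748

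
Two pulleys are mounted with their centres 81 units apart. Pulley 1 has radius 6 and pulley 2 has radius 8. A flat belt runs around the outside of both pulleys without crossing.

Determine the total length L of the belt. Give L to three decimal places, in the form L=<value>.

open belt: β = asin((r2−r1)/C) = asin(2/81) = 1.4149°
wrap1 = π − 2β = 177.1703°
wrap2 = π + 2β = 182.8297°
tangent length = C·cosβ = 80.9753
L = r1·wrap1 + r2·wrap2 + 2·C·cosβ = 6·3.0922 + 8·3.1910 + 2·80.9753 = 206.0317

L=206.032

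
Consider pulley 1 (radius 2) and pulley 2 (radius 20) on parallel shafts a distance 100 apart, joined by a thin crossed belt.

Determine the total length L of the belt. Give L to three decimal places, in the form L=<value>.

L=273.975

crossed belt: β = asin((r1+r2)/C) = asin(22/100) = 12.7090°
wrap1 = wrap2 = π + 2β = 205.4181°
tangent length = C·cosβ = 97.5500
L = (r1+r2)·wrap + 2·C·cosβ = 22·3.5852 + 2·97.5500 = 273.9748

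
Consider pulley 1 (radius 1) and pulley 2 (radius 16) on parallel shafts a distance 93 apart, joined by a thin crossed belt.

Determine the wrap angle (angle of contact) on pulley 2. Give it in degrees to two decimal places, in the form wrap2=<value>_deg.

wrap2=201.07_deg

crossed belt: β = asin((r1+r2)/C) = asin(17/93) = 10.5326°
wrap1 = wrap2 = π + 2β = 201.0653°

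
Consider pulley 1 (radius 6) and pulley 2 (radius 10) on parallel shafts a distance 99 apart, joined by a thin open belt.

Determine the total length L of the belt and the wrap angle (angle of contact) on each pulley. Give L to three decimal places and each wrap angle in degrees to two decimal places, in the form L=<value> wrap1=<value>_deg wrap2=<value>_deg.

L=248.427 wrap1=175.37_deg wrap2=184.63_deg

open belt: β = asin((r2−r1)/C) = asin(4/99) = 2.3156°
wrap1 = π − 2β = 175.3688°
wrap2 = π + 2β = 184.6312°
tangent length = C·cosβ = 98.9192
L = r1·wrap1 + r2·wrap2 + 2·C·cosβ = 6·3.0608 + 10·3.2224 + 2·98.9192 = 248.4271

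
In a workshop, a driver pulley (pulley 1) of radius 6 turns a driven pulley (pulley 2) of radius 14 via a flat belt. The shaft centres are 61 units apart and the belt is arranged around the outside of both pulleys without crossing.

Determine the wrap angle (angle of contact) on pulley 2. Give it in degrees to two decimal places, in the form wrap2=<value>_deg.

open belt: β = asin((r2−r1)/C) = asin(8/61) = 7.5359°
wrap1 = π − 2β = 164.9282°
wrap2 = π + 2β = 195.0718°

wrap2=195.07_deg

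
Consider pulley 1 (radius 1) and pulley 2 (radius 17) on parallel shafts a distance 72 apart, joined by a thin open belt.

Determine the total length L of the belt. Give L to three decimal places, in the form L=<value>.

open belt: β = asin((r2−r1)/C) = asin(16/72) = 12.8396°
wrap1 = π − 2β = 154.3208°
wrap2 = π + 2β = 205.6792°
tangent length = C·cosβ = 70.1997
L = r1·wrap1 + r2·wrap2 + 2·C·cosβ = 1·2.6934 + 17·3.5898 + 2·70.1997 = 204.1191

L=204.119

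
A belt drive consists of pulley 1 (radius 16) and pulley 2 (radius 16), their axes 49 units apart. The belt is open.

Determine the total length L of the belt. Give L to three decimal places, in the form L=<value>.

L=198.531

open belt: β = asin((r2−r1)/C) = asin(0/49) = 0.0000°
wrap1 = π − 2β = 180.0000°
wrap2 = π + 2β = 180.0000°
tangent length = C·cosβ = 49.0000
L = r1·wrap1 + r2·wrap2 + 2·C·cosβ = 16·3.1416 + 16·3.1416 + 2·49.0000 = 198.5310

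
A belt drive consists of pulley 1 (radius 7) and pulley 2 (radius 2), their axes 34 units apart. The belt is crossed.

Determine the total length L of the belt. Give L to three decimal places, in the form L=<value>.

L=98.671

crossed belt: β = asin((r1+r2)/C) = asin(9/34) = 15.3495°
wrap1 = wrap2 = π + 2β = 210.6990°
tangent length = C·cosβ = 32.7872
L = (r1+r2)·wrap + 2·C·cosβ = 9·3.6774 + 2·32.7872 = 98.6709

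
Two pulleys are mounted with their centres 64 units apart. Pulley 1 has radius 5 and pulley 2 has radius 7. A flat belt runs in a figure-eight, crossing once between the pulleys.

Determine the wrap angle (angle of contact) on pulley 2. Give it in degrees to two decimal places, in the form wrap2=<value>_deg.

wrap2=201.61_deg

crossed belt: β = asin((r1+r2)/C) = asin(12/64) = 10.8069°
wrap1 = wrap2 = π + 2β = 201.6138°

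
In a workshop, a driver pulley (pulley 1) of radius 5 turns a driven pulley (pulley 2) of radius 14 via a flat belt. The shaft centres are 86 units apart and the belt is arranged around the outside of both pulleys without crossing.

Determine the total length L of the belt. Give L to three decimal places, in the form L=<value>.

open belt: β = asin((r2−r1)/C) = asin(9/86) = 6.0071°
wrap1 = π − 2β = 167.9859°
wrap2 = π + 2β = 192.0141°
tangent length = C·cosβ = 85.5278
L = r1·wrap1 + r2·wrap2 + 2·C·cosβ = 5·2.9319 + 14·3.3513 + 2·85.5278 = 232.6330

L=232.633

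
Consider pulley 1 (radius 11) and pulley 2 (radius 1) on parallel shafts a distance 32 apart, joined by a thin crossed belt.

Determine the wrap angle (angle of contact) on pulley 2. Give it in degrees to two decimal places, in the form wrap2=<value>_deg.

crossed belt: β = asin((r1+r2)/C) = asin(12/32) = 22.0243°
wrap1 = wrap2 = π + 2β = 224.0486°

wrap2=224.05_deg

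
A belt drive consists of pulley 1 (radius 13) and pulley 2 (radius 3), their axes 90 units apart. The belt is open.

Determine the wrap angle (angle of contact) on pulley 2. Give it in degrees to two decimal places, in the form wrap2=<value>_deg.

wrap2=167.24_deg

open belt: β = asin((r2−r1)/C) = asin(-10/90) = -6.3794°
wrap1 = π − 2β = 192.7587°
wrap2 = π + 2β = 167.2413°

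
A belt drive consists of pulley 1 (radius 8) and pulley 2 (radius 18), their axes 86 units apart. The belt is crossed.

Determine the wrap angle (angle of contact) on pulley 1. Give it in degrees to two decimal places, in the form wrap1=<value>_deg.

crossed belt: β = asin((r1+r2)/C) = asin(26/86) = 17.5973°
wrap1 = wrap2 = π + 2β = 215.1947°

wrap1=215.19_deg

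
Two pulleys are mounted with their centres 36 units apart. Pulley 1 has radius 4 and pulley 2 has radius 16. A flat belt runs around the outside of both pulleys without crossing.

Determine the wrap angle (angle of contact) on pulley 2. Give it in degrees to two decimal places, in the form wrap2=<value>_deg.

open belt: β = asin((r2−r1)/C) = asin(12/36) = 19.4712°
wrap1 = π − 2β = 141.0576°
wrap2 = π + 2β = 218.9424°

wrap2=218.94_deg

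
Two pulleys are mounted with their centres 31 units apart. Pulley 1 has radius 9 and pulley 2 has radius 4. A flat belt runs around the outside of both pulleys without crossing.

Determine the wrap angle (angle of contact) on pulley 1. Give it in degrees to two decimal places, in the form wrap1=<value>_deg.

open belt: β = asin((r2−r1)/C) = asin(-5/31) = -9.2818°
wrap1 = π − 2β = 198.5636°
wrap2 = π + 2β = 161.4364°

wrap1=198.56_deg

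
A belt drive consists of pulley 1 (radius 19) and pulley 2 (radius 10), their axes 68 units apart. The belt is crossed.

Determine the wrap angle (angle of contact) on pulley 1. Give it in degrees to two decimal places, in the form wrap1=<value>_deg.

wrap1=230.49_deg

crossed belt: β = asin((r1+r2)/C) = asin(29/68) = 25.2438°
wrap1 = wrap2 = π + 2β = 230.4876°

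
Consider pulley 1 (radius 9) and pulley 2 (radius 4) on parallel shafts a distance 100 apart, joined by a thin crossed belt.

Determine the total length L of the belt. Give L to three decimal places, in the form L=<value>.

L=242.533

crossed belt: β = asin((r1+r2)/C) = asin(13/100) = 7.4696°
wrap1 = wrap2 = π + 2β = 194.9392°
tangent length = C·cosβ = 99.1514
L = (r1+r2)·wrap + 2·C·cosβ = 13·3.4023 + 2·99.1514 = 242.5331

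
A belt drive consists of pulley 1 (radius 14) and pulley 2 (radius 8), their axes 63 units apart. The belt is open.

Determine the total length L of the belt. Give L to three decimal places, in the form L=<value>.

open belt: β = asin((r2−r1)/C) = asin(-6/63) = -5.4650°
wrap1 = π − 2β = 190.9300°
wrap2 = π + 2β = 169.0700°
tangent length = C·cosβ = 62.7136
L = r1·wrap1 + r2·wrap2 + 2·C·cosβ = 14·3.3324 + 8·2.9508 + 2·62.7136 = 195.6869

L=195.687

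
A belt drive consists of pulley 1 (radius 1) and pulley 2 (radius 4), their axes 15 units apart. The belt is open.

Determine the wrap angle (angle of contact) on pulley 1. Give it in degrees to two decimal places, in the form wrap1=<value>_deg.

wrap1=156.93_deg

open belt: β = asin((r2−r1)/C) = asin(3/15) = 11.5370°
wrap1 = π − 2β = 156.9261°
wrap2 = π + 2β = 203.0739°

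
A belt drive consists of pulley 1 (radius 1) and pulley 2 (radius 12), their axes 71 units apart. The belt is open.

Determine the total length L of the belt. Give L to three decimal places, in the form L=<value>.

L=184.548

open belt: β = asin((r2−r1)/C) = asin(11/71) = 8.9127°
wrap1 = π − 2β = 162.1746°
wrap2 = π + 2β = 197.8254°
tangent length = C·cosβ = 70.1427
L = r1·wrap1 + r2·wrap2 + 2·C·cosβ = 1·2.8305 + 12·3.4527 + 2·70.1427 = 184.5484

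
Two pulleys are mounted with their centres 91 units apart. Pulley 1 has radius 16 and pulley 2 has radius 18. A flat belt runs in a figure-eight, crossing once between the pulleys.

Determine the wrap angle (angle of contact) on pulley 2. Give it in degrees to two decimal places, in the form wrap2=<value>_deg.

wrap2=223.88_deg

crossed belt: β = asin((r1+r2)/C) = asin(34/91) = 21.9394°
wrap1 = wrap2 = π + 2β = 223.8789°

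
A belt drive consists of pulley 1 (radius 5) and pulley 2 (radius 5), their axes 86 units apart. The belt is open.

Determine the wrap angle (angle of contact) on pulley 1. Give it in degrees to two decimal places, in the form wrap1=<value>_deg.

wrap1=180.00_deg

open belt: β = asin((r2−r1)/C) = asin(0/86) = 0.0000°
wrap1 = π − 2β = 180.0000°
wrap2 = π + 2β = 180.0000°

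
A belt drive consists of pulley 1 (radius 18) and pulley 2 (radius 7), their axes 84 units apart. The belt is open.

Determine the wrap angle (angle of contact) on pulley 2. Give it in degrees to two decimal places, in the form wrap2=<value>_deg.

wrap2=164.95_deg

open belt: β = asin((r2−r1)/C) = asin(-11/84) = -7.5246°
wrap1 = π − 2β = 195.0493°
wrap2 = π + 2β = 164.9507°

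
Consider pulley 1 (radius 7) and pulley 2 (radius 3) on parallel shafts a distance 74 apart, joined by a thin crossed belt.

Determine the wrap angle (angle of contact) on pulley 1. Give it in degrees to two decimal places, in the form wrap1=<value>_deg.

wrap1=195.53_deg

crossed belt: β = asin((r1+r2)/C) = asin(10/74) = 7.7664°
wrap1 = wrap2 = π + 2β = 195.5329°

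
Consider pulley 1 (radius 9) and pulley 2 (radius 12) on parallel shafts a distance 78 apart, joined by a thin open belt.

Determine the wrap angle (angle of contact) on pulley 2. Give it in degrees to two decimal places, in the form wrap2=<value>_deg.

wrap2=184.41_deg

open belt: β = asin((r2−r1)/C) = asin(3/78) = 2.2042°
wrap1 = π − 2β = 175.5915°
wrap2 = π + 2β = 184.4085°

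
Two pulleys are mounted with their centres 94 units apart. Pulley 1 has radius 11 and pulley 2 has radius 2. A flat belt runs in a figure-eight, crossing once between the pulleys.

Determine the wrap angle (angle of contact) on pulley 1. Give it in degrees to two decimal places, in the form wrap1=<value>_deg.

crossed belt: β = asin((r1+r2)/C) = asin(13/94) = 7.9494°
wrap1 = wrap2 = π + 2β = 195.8987°

wrap1=195.90_deg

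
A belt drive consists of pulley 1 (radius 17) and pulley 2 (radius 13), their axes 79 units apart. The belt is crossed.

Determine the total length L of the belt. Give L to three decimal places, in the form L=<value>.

crossed belt: β = asin((r1+r2)/C) = asin(30/79) = 22.3180°
wrap1 = wrap2 = π + 2β = 224.6360°
tangent length = C·cosβ = 73.0821
L = (r1+r2)·wrap + 2·C·cosβ = 30·3.9206 + 2·73.0821 = 263.7834

L=263.783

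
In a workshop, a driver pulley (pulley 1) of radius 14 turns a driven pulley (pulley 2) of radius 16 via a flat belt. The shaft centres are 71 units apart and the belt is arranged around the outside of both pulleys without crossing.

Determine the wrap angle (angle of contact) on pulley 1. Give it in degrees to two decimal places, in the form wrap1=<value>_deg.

wrap1=176.77_deg

open belt: β = asin((r2−r1)/C) = asin(2/71) = 1.6142°
wrap1 = π − 2β = 176.7716°
wrap2 = π + 2β = 183.2284°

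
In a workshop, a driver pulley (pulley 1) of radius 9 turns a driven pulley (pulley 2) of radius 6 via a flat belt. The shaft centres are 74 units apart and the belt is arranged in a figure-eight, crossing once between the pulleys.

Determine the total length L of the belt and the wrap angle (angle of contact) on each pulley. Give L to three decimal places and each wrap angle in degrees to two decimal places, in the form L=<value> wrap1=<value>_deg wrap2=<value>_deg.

crossed belt: β = asin((r1+r2)/C) = asin(15/74) = 11.6951°
wrap1 = wrap2 = π + 2β = 203.3901°
tangent length = C·cosβ = 72.4638
L = (r1+r2)·wrap + 2·C·cosβ = 15·3.5498 + 2·72.4638 = 198.1750

L=198.175 wrap1=203.39_deg wrap2=203.39_deg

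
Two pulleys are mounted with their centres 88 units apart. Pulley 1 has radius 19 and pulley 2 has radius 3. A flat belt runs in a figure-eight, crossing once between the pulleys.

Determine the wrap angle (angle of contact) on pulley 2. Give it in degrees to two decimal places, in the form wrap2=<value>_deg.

wrap2=208.96_deg

crossed belt: β = asin((r1+r2)/C) = asin(22/88) = 14.4775°
wrap1 = wrap2 = π + 2β = 208.9550°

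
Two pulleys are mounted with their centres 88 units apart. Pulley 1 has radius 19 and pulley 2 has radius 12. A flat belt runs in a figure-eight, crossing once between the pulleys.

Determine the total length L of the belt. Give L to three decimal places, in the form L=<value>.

crossed belt: β = asin((r1+r2)/C) = asin(31/88) = 20.6264°
wrap1 = wrap2 = π + 2β = 221.2528°
tangent length = C·cosβ = 82.3590
L = (r1+r2)·wrap + 2·C·cosβ = 31·3.8616 + 2·82.3590 = 284.4272

L=284.427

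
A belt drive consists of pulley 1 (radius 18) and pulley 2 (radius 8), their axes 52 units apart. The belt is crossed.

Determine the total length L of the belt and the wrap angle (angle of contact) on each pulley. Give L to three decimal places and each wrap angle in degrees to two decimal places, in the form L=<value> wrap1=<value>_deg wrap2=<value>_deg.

crossed belt: β = asin((r1+r2)/C) = asin(26/52) = 30.0000°
wrap1 = wrap2 = π + 2β = 240.0000°
tangent length = C·cosβ = 45.0333
L = (r1+r2)·wrap + 2·C·cosβ = 26·4.1888 + 2·45.0333 = 198.9752

L=198.975 wrap1=240.00_deg wrap2=240.00_deg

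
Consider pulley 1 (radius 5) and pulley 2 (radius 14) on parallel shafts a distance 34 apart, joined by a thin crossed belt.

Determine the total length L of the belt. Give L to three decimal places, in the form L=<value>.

crossed belt: β = asin((r1+r2)/C) = asin(19/34) = 33.9745°
wrap1 = wrap2 = π + 2β = 247.9490°
tangent length = C·cosβ = 28.1957
L = (r1+r2)·wrap + 2·C·cosβ = 19·4.3275 + 2·28.1957 = 138.6145

L=138.614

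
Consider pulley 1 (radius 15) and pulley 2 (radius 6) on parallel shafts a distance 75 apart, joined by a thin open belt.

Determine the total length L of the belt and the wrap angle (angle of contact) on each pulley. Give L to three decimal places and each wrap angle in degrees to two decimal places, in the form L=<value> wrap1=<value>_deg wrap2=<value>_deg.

L=217.055 wrap1=193.78_deg wrap2=166.22_deg

open belt: β = asin((r2−r1)/C) = asin(-9/75) = -6.8921°
wrap1 = π − 2β = 193.7842°
wrap2 = π + 2β = 166.2158°
tangent length = C·cosβ = 74.4580
L = r1·wrap1 + r2·wrap2 + 2·C·cosβ = 15·3.3822 + 6·2.9010 + 2·74.4580 = 217.0547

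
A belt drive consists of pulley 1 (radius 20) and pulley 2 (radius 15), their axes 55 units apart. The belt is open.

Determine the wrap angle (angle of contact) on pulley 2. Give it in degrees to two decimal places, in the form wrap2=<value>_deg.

open belt: β = asin((r2−r1)/C) = asin(-5/55) = -5.2159°
wrap1 = π − 2β = 190.4318°
wrap2 = π + 2β = 169.5682°

wrap2=169.57_deg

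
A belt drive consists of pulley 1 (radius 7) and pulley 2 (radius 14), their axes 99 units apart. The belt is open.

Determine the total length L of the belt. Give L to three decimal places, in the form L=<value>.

open belt: β = asin((r2−r1)/C) = asin(7/99) = 4.0546°
wrap1 = π − 2β = 171.8908°
wrap2 = π + 2β = 188.1092°
tangent length = C·cosβ = 98.7522
L = r1·wrap1 + r2·wrap2 + 2·C·cosβ = 7·3.0001 + 14·3.2831 + 2·98.7522 = 264.4686

L=264.469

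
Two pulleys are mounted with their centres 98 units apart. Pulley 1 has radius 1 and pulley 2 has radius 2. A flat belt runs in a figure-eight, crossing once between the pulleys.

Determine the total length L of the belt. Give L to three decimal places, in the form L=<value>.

crossed belt: β = asin((r1+r2)/C) = asin(3/98) = 1.7542°
wrap1 = wrap2 = π + 2β = 183.5085°
tangent length = C·cosβ = 97.9541
L = (r1+r2)·wrap + 2·C·cosβ = 3·3.2028 + 2·97.9541 = 205.5166

L=205.517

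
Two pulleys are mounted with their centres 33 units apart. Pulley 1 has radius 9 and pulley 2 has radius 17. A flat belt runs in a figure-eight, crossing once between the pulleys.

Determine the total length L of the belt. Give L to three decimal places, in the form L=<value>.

L=169.509

crossed belt: β = asin((r1+r2)/C) = asin(26/33) = 51.9877°
wrap1 = wrap2 = π + 2β = 283.9754°
tangent length = C·cosβ = 20.3224
L = (r1+r2)·wrap + 2·C·cosβ = 26·4.9563 + 2·20.3224 = 169.5088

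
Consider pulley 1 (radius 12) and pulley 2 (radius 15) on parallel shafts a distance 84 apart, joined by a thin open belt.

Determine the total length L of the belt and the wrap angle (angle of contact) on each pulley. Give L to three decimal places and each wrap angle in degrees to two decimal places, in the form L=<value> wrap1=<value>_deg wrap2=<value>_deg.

L=252.930 wrap1=175.91_deg wrap2=184.09_deg

open belt: β = asin((r2−r1)/C) = asin(3/84) = 2.0467°
wrap1 = π − 2β = 175.9066°
wrap2 = π + 2β = 184.0934°
tangent length = C·cosβ = 83.9464
L = r1·wrap1 + r2·wrap2 + 2·C·cosβ = 12·3.0701 + 15·3.2130 + 2·83.9464 = 252.9302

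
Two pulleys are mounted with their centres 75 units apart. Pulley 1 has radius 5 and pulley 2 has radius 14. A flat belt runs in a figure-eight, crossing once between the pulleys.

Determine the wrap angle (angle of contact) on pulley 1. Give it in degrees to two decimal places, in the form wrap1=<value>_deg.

wrap1=209.35_deg

crossed belt: β = asin((r1+r2)/C) = asin(19/75) = 14.6748°
wrap1 = wrap2 = π + 2β = 209.3497°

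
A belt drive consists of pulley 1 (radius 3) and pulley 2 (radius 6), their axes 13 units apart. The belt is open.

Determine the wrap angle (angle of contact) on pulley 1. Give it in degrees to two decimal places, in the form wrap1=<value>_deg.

wrap1=153.32_deg

open belt: β = asin((r2−r1)/C) = asin(3/13) = 13.3424°
wrap1 = π − 2β = 153.3153°
wrap2 = π + 2β = 206.6847°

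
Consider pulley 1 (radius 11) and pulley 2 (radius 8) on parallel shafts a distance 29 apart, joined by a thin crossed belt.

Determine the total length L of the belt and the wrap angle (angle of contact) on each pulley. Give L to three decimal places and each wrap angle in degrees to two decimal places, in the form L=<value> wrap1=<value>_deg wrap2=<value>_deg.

crossed belt: β = asin((r1+r2)/C) = asin(19/29) = 40.9327°
wrap1 = wrap2 = π + 2β = 261.8654°
tangent length = C·cosβ = 21.9089
L = (r1+r2)·wrap + 2·C·cosβ = 19·4.5704 + 2·21.9089 = 130.6557

L=130.656 wrap1=261.87_deg wrap2=261.87_deg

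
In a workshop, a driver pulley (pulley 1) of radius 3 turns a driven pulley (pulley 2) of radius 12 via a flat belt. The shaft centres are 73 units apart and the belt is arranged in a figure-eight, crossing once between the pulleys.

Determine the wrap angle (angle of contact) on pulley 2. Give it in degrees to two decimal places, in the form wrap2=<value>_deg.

crossed belt: β = asin((r1+r2)/C) = asin(15/73) = 11.8576°
wrap1 = wrap2 = π + 2β = 203.7151°

wrap2=203.72_deg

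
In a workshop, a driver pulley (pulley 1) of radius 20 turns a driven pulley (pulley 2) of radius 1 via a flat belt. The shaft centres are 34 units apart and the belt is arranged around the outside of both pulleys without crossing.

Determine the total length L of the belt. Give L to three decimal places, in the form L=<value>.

open belt: β = asin((r2−r1)/C) = asin(-19/34) = -33.9745°
wrap1 = π − 2β = 247.9490°
wrap2 = π + 2β = 112.0510°
tangent length = C·cosβ = 28.1957
L = r1·wrap1 + r2·wrap2 + 2·C·cosβ = 20·4.3275 + 1·1.9557 + 2·28.1957 = 144.8977

L=144.898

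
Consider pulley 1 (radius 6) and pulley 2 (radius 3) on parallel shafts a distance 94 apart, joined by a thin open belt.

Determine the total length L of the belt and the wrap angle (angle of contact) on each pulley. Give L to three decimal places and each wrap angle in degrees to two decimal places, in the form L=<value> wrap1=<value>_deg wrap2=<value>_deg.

open belt: β = asin((r2−r1)/C) = asin(-3/94) = -1.8289°
wrap1 = π − 2β = 183.6578°
wrap2 = π + 2β = 176.3422°
tangent length = C·cosβ = 93.9521
L = r1·wrap1 + r2·wrap2 + 2·C·cosβ = 6·3.2054 + 3·3.0778 + 2·93.9521 = 216.3701

L=216.370 wrap1=183.66_deg wrap2=176.34_deg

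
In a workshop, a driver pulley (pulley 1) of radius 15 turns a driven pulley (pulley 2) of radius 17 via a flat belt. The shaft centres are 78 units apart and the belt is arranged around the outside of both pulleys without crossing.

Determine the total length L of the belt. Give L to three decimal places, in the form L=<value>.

open belt: β = asin((r2−r1)/C) = asin(2/78) = 1.4693°
wrap1 = π − 2β = 177.0614°
wrap2 = π + 2β = 182.9386°
tangent length = C·cosβ = 77.9744
L = r1·wrap1 + r2·wrap2 + 2·C·cosβ = 15·3.0903 + 17·3.1929 + 2·77.9744 = 256.5822

L=256.582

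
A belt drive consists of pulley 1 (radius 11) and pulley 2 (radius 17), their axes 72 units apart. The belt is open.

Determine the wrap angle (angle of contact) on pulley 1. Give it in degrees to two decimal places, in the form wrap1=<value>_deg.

wrap1=170.44_deg

open belt: β = asin((r2−r1)/C) = asin(6/72) = 4.7802°
wrap1 = π − 2β = 170.4396°
wrap2 = π + 2β = 189.5604°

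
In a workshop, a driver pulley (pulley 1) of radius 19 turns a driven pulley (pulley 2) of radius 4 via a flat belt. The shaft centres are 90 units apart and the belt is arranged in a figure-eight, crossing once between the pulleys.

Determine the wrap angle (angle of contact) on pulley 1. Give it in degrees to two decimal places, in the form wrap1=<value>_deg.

crossed belt: β = asin((r1+r2)/C) = asin(23/90) = 14.8065°
wrap1 = wrap2 = π + 2β = 209.6130°

wrap1=209.61_deg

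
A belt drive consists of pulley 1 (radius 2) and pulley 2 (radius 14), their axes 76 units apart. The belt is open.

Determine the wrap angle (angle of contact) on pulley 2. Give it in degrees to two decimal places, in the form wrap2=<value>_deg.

wrap2=198.17_deg

open belt: β = asin((r2−r1)/C) = asin(12/76) = 9.0847°
wrap1 = π − 2β = 161.8306°
wrap2 = π + 2β = 198.1694°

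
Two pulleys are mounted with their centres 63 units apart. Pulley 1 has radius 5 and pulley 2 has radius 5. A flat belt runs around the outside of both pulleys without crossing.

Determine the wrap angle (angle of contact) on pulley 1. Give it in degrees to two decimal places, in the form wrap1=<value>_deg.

wrap1=180.00_deg

open belt: β = asin((r2−r1)/C) = asin(0/63) = 0.0000°
wrap1 = π − 2β = 180.0000°
wrap2 = π + 2β = 180.0000°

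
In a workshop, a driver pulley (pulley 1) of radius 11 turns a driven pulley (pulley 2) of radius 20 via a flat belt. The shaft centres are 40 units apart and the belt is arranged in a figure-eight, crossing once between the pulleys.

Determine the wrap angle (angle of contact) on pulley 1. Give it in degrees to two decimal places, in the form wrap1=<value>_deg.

wrap1=281.61_deg

crossed belt: β = asin((r1+r2)/C) = asin(31/40) = 50.8050°
wrap1 = wrap2 = π + 2β = 281.6101°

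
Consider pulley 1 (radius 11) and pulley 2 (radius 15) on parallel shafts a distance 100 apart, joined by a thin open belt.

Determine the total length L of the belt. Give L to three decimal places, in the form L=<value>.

L=281.841

open belt: β = asin((r2−r1)/C) = asin(4/100) = 2.2924°
wrap1 = π − 2β = 175.4151°
wrap2 = π + 2β = 184.5849°
tangent length = C·cosβ = 99.9200
L = r1·wrap1 + r2·wrap2 + 2·C·cosβ = 11·3.0616 + 15·3.2216 + 2·99.9200 = 281.8414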